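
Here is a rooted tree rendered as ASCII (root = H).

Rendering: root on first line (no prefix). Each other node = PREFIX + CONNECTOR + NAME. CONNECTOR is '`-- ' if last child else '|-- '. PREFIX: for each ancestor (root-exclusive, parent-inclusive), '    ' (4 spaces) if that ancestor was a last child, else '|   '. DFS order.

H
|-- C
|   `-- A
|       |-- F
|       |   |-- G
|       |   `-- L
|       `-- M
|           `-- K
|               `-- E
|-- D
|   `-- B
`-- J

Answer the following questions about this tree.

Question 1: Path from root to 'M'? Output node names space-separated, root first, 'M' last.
Answer: H C A M

Derivation:
Walk down from root: H -> C -> A -> M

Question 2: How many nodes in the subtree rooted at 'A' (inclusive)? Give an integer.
Answer: 7

Derivation:
Subtree rooted at A contains: A, E, F, G, K, L, M
Count = 7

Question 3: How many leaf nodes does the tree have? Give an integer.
Leaves (nodes with no children): B, E, G, J, L

Answer: 5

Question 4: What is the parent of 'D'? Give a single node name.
Answer: H

Derivation:
Scan adjacency: D appears as child of H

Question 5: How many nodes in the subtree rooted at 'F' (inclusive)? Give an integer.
Answer: 3

Derivation:
Subtree rooted at F contains: F, G, L
Count = 3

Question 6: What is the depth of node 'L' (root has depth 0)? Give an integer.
Answer: 4

Derivation:
Path from root to L: H -> C -> A -> F -> L
Depth = number of edges = 4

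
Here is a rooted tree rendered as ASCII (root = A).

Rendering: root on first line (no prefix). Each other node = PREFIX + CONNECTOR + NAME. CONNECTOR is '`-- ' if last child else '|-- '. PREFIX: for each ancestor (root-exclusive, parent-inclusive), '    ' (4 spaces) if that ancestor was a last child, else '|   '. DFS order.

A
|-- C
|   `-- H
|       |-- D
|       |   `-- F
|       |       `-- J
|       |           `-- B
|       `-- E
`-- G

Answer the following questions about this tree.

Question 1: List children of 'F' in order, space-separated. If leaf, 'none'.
Answer: J

Derivation:
Node F's children (from adjacency): J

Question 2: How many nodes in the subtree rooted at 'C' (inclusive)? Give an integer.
Answer: 7

Derivation:
Subtree rooted at C contains: B, C, D, E, F, H, J
Count = 7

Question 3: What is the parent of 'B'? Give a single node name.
Answer: J

Derivation:
Scan adjacency: B appears as child of J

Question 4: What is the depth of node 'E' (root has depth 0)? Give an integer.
Path from root to E: A -> C -> H -> E
Depth = number of edges = 3

Answer: 3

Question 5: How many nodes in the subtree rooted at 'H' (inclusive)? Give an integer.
Subtree rooted at H contains: B, D, E, F, H, J
Count = 6

Answer: 6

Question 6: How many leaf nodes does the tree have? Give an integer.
Answer: 3

Derivation:
Leaves (nodes with no children): B, E, G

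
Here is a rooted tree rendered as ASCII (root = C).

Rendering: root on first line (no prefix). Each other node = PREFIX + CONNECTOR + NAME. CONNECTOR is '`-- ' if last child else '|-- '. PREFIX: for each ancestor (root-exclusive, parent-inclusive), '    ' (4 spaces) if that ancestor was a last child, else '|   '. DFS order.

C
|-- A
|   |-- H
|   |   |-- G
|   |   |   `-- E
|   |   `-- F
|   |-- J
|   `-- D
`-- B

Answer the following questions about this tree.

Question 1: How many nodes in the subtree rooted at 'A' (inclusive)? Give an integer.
Subtree rooted at A contains: A, D, E, F, G, H, J
Count = 7

Answer: 7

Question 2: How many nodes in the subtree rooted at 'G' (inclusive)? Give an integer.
Answer: 2

Derivation:
Subtree rooted at G contains: E, G
Count = 2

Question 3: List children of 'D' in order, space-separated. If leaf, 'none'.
Node D's children (from adjacency): (leaf)

Answer: none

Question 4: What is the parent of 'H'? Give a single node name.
Scan adjacency: H appears as child of A

Answer: A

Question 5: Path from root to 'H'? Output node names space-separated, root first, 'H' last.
Walk down from root: C -> A -> H

Answer: C A H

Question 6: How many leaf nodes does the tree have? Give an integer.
Answer: 5

Derivation:
Leaves (nodes with no children): B, D, E, F, J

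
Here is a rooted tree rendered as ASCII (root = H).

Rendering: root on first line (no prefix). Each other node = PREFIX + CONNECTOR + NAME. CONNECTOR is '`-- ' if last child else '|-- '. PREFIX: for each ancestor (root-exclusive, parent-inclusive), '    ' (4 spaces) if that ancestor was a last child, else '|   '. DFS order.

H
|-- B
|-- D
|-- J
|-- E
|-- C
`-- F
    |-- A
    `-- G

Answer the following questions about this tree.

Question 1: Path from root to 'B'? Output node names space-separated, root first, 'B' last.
Answer: H B

Derivation:
Walk down from root: H -> B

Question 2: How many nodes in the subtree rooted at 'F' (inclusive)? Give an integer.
Subtree rooted at F contains: A, F, G
Count = 3

Answer: 3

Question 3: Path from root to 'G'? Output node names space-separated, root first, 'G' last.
Walk down from root: H -> F -> G

Answer: H F G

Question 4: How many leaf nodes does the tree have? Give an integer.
Leaves (nodes with no children): A, B, C, D, E, G, J

Answer: 7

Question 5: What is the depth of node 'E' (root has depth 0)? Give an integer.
Answer: 1

Derivation:
Path from root to E: H -> E
Depth = number of edges = 1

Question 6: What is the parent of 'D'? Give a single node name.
Answer: H

Derivation:
Scan adjacency: D appears as child of H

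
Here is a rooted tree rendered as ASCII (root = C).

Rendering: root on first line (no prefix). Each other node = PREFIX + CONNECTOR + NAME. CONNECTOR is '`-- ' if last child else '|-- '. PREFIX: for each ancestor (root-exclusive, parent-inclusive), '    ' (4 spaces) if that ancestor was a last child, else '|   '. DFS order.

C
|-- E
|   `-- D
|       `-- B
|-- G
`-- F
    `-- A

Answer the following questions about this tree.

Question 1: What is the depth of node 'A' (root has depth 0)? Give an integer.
Path from root to A: C -> F -> A
Depth = number of edges = 2

Answer: 2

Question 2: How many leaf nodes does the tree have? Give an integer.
Answer: 3

Derivation:
Leaves (nodes with no children): A, B, G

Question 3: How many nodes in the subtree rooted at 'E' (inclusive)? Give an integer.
Subtree rooted at E contains: B, D, E
Count = 3

Answer: 3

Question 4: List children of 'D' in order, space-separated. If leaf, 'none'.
Answer: B

Derivation:
Node D's children (from adjacency): B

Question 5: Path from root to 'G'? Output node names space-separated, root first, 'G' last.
Walk down from root: C -> G

Answer: C G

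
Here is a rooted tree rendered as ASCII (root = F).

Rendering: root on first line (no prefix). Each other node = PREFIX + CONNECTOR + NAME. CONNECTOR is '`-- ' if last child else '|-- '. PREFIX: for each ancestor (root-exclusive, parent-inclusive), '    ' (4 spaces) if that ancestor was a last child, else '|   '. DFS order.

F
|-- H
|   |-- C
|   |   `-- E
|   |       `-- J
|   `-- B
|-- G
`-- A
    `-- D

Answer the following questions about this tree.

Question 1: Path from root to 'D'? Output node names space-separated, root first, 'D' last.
Walk down from root: F -> A -> D

Answer: F A D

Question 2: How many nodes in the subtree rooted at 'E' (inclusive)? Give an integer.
Subtree rooted at E contains: E, J
Count = 2

Answer: 2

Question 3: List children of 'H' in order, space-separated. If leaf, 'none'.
Node H's children (from adjacency): C, B

Answer: C B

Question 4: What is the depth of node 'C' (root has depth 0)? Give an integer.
Answer: 2

Derivation:
Path from root to C: F -> H -> C
Depth = number of edges = 2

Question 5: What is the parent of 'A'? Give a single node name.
Answer: F

Derivation:
Scan adjacency: A appears as child of F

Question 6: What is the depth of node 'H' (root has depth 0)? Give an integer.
Path from root to H: F -> H
Depth = number of edges = 1

Answer: 1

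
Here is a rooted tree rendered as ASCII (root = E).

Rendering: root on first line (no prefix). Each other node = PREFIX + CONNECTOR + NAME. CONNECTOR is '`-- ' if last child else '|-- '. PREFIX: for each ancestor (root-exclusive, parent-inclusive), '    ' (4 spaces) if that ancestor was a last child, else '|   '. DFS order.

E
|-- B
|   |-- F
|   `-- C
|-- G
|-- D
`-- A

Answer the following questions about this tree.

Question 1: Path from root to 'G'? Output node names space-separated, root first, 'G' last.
Walk down from root: E -> G

Answer: E G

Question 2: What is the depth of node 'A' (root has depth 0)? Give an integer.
Answer: 1

Derivation:
Path from root to A: E -> A
Depth = number of edges = 1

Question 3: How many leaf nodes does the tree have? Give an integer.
Answer: 5

Derivation:
Leaves (nodes with no children): A, C, D, F, G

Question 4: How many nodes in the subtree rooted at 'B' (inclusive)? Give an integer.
Answer: 3

Derivation:
Subtree rooted at B contains: B, C, F
Count = 3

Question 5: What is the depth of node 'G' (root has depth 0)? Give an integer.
Path from root to G: E -> G
Depth = number of edges = 1

Answer: 1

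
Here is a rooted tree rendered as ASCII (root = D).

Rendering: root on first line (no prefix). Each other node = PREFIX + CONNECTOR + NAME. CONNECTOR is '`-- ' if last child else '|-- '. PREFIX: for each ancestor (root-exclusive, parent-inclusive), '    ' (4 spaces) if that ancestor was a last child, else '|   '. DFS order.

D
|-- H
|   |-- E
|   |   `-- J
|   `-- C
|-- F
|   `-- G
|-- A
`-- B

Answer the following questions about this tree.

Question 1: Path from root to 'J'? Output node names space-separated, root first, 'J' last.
Answer: D H E J

Derivation:
Walk down from root: D -> H -> E -> J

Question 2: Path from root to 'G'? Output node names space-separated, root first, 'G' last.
Walk down from root: D -> F -> G

Answer: D F G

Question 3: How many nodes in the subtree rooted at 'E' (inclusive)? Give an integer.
Answer: 2

Derivation:
Subtree rooted at E contains: E, J
Count = 2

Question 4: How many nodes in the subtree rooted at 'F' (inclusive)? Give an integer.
Answer: 2

Derivation:
Subtree rooted at F contains: F, G
Count = 2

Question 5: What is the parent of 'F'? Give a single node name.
Scan adjacency: F appears as child of D

Answer: D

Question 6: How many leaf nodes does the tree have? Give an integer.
Answer: 5

Derivation:
Leaves (nodes with no children): A, B, C, G, J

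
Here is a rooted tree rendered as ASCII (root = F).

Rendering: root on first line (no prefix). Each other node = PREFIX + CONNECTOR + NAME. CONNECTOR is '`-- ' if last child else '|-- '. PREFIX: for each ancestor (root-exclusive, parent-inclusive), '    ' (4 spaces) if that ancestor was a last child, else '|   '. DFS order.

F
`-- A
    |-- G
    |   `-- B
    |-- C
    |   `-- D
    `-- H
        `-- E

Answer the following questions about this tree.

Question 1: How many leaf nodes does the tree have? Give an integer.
Answer: 3

Derivation:
Leaves (nodes with no children): B, D, E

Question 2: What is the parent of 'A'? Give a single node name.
Scan adjacency: A appears as child of F

Answer: F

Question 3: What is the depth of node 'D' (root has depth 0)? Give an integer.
Path from root to D: F -> A -> C -> D
Depth = number of edges = 3

Answer: 3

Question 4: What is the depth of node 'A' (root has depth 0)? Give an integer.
Path from root to A: F -> A
Depth = number of edges = 1

Answer: 1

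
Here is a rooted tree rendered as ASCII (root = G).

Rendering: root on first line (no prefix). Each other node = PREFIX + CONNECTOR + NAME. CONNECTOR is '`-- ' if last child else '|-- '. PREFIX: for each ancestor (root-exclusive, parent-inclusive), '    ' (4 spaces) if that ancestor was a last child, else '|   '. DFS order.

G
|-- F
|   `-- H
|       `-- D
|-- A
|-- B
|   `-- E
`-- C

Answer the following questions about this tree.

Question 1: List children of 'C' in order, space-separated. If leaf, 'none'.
Node C's children (from adjacency): (leaf)

Answer: none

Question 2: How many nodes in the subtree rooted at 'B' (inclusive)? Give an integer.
Subtree rooted at B contains: B, E
Count = 2

Answer: 2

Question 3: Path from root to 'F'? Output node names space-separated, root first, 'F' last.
Walk down from root: G -> F

Answer: G F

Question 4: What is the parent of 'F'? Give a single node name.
Scan adjacency: F appears as child of G

Answer: G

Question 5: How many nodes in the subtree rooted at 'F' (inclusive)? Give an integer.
Answer: 3

Derivation:
Subtree rooted at F contains: D, F, H
Count = 3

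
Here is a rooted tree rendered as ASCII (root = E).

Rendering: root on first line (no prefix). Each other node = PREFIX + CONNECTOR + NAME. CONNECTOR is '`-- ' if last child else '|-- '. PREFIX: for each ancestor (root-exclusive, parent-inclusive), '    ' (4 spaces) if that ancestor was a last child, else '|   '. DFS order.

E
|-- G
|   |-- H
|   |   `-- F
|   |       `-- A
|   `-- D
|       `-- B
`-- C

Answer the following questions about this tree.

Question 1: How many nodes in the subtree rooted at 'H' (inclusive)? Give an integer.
Subtree rooted at H contains: A, F, H
Count = 3

Answer: 3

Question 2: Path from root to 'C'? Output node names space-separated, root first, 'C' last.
Walk down from root: E -> C

Answer: E C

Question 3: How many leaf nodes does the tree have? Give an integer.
Leaves (nodes with no children): A, B, C

Answer: 3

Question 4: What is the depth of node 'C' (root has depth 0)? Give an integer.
Answer: 1

Derivation:
Path from root to C: E -> C
Depth = number of edges = 1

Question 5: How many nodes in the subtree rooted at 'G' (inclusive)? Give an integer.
Subtree rooted at G contains: A, B, D, F, G, H
Count = 6

Answer: 6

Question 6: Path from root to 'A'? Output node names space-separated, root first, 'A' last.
Walk down from root: E -> G -> H -> F -> A

Answer: E G H F A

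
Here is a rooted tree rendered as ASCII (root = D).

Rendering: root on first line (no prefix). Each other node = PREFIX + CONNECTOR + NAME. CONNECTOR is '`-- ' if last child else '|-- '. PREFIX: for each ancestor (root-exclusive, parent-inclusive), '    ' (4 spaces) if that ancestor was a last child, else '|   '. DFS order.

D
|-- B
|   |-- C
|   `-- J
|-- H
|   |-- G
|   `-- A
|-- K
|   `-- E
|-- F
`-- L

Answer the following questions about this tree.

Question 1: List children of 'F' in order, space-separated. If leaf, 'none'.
Node F's children (from adjacency): (leaf)

Answer: none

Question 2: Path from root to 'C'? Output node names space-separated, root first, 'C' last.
Walk down from root: D -> B -> C

Answer: D B C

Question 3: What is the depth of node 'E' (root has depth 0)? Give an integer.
Answer: 2

Derivation:
Path from root to E: D -> K -> E
Depth = number of edges = 2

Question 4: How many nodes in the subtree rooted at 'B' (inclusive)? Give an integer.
Answer: 3

Derivation:
Subtree rooted at B contains: B, C, J
Count = 3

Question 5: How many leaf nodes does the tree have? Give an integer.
Answer: 7

Derivation:
Leaves (nodes with no children): A, C, E, F, G, J, L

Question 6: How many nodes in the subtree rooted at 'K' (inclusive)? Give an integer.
Subtree rooted at K contains: E, K
Count = 2

Answer: 2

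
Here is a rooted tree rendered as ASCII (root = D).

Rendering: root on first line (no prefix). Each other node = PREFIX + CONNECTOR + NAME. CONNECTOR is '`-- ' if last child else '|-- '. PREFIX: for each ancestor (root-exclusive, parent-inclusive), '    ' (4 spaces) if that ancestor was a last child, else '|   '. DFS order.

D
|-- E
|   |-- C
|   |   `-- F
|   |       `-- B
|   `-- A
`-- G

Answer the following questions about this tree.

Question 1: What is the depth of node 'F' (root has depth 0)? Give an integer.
Answer: 3

Derivation:
Path from root to F: D -> E -> C -> F
Depth = number of edges = 3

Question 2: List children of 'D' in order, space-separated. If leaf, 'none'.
Node D's children (from adjacency): E, G

Answer: E G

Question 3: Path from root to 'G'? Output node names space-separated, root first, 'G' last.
Walk down from root: D -> G

Answer: D G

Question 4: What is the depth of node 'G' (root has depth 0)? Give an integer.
Answer: 1

Derivation:
Path from root to G: D -> G
Depth = number of edges = 1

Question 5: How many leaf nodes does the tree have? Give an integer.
Leaves (nodes with no children): A, B, G

Answer: 3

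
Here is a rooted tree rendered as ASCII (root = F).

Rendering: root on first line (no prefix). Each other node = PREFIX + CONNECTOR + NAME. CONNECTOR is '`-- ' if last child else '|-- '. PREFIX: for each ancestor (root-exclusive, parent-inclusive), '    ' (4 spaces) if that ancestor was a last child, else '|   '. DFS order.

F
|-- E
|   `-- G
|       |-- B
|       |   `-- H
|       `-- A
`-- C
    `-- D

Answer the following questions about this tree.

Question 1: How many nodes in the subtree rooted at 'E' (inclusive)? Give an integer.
Answer: 5

Derivation:
Subtree rooted at E contains: A, B, E, G, H
Count = 5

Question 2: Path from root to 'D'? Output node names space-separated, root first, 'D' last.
Walk down from root: F -> C -> D

Answer: F C D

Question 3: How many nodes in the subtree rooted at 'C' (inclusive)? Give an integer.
Subtree rooted at C contains: C, D
Count = 2

Answer: 2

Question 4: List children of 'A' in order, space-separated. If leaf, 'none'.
Node A's children (from adjacency): (leaf)

Answer: none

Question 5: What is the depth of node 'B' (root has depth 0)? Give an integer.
Path from root to B: F -> E -> G -> B
Depth = number of edges = 3

Answer: 3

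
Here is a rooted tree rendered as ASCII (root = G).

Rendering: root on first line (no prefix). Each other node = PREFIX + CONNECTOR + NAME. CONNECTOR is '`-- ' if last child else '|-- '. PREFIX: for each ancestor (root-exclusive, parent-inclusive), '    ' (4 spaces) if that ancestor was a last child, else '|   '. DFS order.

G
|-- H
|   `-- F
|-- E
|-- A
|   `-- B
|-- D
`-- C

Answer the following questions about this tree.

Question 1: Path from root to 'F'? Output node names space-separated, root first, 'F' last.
Walk down from root: G -> H -> F

Answer: G H F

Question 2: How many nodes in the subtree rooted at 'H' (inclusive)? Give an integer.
Answer: 2

Derivation:
Subtree rooted at H contains: F, H
Count = 2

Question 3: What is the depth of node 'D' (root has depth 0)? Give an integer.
Answer: 1

Derivation:
Path from root to D: G -> D
Depth = number of edges = 1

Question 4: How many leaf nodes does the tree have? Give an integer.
Answer: 5

Derivation:
Leaves (nodes with no children): B, C, D, E, F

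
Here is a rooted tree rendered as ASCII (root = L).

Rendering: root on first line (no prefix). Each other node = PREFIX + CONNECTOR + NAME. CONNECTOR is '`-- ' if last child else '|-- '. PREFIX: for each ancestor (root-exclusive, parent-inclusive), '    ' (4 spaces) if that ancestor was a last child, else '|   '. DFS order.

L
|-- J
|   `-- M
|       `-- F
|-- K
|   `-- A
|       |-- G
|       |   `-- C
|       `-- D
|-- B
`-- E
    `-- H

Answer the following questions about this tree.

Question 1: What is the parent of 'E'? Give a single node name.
Scan adjacency: E appears as child of L

Answer: L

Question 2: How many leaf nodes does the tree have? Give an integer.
Leaves (nodes with no children): B, C, D, F, H

Answer: 5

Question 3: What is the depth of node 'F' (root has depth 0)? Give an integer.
Answer: 3

Derivation:
Path from root to F: L -> J -> M -> F
Depth = number of edges = 3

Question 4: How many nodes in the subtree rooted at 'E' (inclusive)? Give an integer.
Subtree rooted at E contains: E, H
Count = 2

Answer: 2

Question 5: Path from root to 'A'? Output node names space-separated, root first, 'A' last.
Walk down from root: L -> K -> A

Answer: L K A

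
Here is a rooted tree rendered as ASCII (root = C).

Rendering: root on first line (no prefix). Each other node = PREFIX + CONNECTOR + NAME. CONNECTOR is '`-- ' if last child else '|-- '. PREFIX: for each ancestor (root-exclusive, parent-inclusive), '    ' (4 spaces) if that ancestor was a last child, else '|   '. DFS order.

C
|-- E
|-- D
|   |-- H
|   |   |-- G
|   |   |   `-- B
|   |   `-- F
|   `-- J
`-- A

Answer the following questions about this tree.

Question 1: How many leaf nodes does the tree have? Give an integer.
Answer: 5

Derivation:
Leaves (nodes with no children): A, B, E, F, J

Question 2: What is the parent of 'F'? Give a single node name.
Answer: H

Derivation:
Scan adjacency: F appears as child of H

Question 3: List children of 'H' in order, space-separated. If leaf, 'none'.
Node H's children (from adjacency): G, F

Answer: G F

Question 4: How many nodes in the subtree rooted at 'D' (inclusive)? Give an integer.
Answer: 6

Derivation:
Subtree rooted at D contains: B, D, F, G, H, J
Count = 6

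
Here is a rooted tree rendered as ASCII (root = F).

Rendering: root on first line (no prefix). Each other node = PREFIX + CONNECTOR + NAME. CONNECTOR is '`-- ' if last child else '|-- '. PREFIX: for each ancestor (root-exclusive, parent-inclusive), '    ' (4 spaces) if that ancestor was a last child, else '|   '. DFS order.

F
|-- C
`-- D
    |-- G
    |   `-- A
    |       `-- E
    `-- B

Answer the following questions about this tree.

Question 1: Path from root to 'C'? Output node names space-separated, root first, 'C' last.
Answer: F C

Derivation:
Walk down from root: F -> C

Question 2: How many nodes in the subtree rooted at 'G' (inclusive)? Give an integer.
Subtree rooted at G contains: A, E, G
Count = 3

Answer: 3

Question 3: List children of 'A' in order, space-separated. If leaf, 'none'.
Node A's children (from adjacency): E

Answer: E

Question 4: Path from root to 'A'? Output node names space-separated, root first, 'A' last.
Answer: F D G A

Derivation:
Walk down from root: F -> D -> G -> A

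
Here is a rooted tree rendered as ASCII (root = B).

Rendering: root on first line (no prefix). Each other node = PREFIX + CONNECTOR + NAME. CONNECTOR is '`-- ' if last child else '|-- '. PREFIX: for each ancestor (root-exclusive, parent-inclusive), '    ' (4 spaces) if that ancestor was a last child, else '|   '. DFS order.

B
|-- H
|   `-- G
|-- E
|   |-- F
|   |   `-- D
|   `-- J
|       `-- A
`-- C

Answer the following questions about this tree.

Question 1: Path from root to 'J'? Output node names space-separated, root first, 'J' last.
Walk down from root: B -> E -> J

Answer: B E J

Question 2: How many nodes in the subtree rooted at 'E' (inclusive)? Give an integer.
Answer: 5

Derivation:
Subtree rooted at E contains: A, D, E, F, J
Count = 5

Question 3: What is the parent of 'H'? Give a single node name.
Answer: B

Derivation:
Scan adjacency: H appears as child of B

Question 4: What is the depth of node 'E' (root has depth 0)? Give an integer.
Answer: 1

Derivation:
Path from root to E: B -> E
Depth = number of edges = 1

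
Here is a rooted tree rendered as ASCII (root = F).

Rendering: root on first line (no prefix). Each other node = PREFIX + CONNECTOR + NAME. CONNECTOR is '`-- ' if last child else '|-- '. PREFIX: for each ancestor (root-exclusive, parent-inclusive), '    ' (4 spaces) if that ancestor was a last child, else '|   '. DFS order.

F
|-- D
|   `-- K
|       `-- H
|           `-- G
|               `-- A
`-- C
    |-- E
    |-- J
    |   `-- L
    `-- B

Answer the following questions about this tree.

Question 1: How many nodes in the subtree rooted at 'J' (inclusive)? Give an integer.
Answer: 2

Derivation:
Subtree rooted at J contains: J, L
Count = 2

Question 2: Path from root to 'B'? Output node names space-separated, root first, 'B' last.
Answer: F C B

Derivation:
Walk down from root: F -> C -> B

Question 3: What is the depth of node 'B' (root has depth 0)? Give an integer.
Path from root to B: F -> C -> B
Depth = number of edges = 2

Answer: 2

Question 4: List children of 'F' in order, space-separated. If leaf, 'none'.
Node F's children (from adjacency): D, C

Answer: D C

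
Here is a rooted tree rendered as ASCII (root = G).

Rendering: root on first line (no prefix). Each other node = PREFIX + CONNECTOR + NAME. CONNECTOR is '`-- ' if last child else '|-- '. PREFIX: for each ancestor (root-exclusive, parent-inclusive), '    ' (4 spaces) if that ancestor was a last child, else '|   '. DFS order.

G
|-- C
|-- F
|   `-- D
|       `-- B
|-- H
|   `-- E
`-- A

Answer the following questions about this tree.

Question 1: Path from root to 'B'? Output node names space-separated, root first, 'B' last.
Answer: G F D B

Derivation:
Walk down from root: G -> F -> D -> B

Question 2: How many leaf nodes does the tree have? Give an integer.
Leaves (nodes with no children): A, B, C, E

Answer: 4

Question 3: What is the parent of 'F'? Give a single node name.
Scan adjacency: F appears as child of G

Answer: G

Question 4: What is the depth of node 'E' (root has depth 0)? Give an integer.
Answer: 2

Derivation:
Path from root to E: G -> H -> E
Depth = number of edges = 2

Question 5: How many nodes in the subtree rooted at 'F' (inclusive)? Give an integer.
Answer: 3

Derivation:
Subtree rooted at F contains: B, D, F
Count = 3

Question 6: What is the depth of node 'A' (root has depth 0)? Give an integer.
Answer: 1

Derivation:
Path from root to A: G -> A
Depth = number of edges = 1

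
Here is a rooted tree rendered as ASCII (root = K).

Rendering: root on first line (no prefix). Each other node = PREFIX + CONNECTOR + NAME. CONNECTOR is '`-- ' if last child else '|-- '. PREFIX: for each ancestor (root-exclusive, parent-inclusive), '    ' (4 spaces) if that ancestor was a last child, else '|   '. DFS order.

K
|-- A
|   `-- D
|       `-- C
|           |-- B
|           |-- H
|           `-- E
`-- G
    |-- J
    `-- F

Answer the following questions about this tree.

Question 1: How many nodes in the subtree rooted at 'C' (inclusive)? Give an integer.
Subtree rooted at C contains: B, C, E, H
Count = 4

Answer: 4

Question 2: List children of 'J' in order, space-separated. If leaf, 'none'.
Answer: none

Derivation:
Node J's children (from adjacency): (leaf)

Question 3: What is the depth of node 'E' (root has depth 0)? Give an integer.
Path from root to E: K -> A -> D -> C -> E
Depth = number of edges = 4

Answer: 4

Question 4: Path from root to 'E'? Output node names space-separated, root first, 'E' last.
Answer: K A D C E

Derivation:
Walk down from root: K -> A -> D -> C -> E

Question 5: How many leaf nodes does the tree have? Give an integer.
Answer: 5

Derivation:
Leaves (nodes with no children): B, E, F, H, J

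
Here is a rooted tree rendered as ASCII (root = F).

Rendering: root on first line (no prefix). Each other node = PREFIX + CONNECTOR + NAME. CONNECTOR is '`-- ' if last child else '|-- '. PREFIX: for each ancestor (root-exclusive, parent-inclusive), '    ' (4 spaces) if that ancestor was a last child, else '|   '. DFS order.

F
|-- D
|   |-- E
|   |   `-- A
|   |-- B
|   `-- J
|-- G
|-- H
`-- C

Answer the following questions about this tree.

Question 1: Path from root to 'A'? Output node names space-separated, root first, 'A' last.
Answer: F D E A

Derivation:
Walk down from root: F -> D -> E -> A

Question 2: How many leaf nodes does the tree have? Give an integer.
Leaves (nodes with no children): A, B, C, G, H, J

Answer: 6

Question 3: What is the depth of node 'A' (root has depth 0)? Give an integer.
Answer: 3

Derivation:
Path from root to A: F -> D -> E -> A
Depth = number of edges = 3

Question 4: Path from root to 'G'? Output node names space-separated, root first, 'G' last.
Walk down from root: F -> G

Answer: F G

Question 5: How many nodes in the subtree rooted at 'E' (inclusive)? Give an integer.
Answer: 2

Derivation:
Subtree rooted at E contains: A, E
Count = 2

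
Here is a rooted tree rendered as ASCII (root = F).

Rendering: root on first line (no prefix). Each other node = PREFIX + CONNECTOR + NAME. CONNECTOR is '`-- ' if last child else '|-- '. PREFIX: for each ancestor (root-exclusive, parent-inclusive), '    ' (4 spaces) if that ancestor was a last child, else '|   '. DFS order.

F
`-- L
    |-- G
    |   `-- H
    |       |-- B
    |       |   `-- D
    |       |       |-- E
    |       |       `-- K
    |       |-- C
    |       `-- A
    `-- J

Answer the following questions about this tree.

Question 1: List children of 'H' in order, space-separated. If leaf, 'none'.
Answer: B C A

Derivation:
Node H's children (from adjacency): B, C, A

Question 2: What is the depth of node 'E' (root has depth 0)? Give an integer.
Path from root to E: F -> L -> G -> H -> B -> D -> E
Depth = number of edges = 6

Answer: 6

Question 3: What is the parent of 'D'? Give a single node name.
Scan adjacency: D appears as child of B

Answer: B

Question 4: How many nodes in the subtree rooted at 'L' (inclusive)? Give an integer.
Answer: 10

Derivation:
Subtree rooted at L contains: A, B, C, D, E, G, H, J, K, L
Count = 10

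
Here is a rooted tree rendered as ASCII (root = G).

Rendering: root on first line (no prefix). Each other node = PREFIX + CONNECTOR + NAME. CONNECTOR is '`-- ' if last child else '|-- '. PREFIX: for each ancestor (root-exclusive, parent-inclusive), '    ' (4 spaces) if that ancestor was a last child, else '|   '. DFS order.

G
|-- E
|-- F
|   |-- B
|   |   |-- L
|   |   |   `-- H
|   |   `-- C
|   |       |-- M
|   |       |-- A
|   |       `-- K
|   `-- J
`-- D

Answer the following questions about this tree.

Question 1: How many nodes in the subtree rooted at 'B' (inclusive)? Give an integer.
Answer: 7

Derivation:
Subtree rooted at B contains: A, B, C, H, K, L, M
Count = 7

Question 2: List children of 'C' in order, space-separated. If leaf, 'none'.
Node C's children (from adjacency): M, A, K

Answer: M A K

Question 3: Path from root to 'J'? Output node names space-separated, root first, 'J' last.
Answer: G F J

Derivation:
Walk down from root: G -> F -> J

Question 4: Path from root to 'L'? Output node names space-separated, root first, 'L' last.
Walk down from root: G -> F -> B -> L

Answer: G F B L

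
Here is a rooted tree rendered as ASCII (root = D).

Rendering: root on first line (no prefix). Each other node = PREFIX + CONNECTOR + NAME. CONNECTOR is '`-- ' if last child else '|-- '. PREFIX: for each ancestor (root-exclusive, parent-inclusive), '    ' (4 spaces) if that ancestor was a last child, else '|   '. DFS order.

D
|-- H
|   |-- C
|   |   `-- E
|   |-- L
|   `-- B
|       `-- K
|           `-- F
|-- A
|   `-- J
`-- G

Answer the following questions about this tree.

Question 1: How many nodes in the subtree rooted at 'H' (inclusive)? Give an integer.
Subtree rooted at H contains: B, C, E, F, H, K, L
Count = 7

Answer: 7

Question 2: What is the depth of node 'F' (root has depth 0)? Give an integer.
Path from root to F: D -> H -> B -> K -> F
Depth = number of edges = 4

Answer: 4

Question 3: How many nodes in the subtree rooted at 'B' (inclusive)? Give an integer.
Subtree rooted at B contains: B, F, K
Count = 3

Answer: 3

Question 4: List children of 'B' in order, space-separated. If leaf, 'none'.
Node B's children (from adjacency): K

Answer: K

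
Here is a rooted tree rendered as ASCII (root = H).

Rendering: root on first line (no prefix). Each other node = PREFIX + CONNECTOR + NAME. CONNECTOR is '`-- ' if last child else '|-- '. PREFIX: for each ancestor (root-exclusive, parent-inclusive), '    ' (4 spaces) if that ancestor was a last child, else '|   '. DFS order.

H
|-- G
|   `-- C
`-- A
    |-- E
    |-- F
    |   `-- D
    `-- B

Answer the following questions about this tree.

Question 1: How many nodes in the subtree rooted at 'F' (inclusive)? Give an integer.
Subtree rooted at F contains: D, F
Count = 2

Answer: 2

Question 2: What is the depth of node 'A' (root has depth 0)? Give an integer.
Answer: 1

Derivation:
Path from root to A: H -> A
Depth = number of edges = 1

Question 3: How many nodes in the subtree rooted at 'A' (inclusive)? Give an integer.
Subtree rooted at A contains: A, B, D, E, F
Count = 5

Answer: 5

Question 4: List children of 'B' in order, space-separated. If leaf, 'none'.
Node B's children (from adjacency): (leaf)

Answer: none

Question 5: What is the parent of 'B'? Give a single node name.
Answer: A

Derivation:
Scan adjacency: B appears as child of A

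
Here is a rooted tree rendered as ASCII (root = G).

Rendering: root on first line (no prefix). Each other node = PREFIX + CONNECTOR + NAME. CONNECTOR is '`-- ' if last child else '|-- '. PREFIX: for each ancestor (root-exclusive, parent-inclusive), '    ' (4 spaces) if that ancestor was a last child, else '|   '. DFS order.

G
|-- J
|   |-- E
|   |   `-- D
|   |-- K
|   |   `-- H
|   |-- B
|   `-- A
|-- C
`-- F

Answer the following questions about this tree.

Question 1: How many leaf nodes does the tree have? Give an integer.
Answer: 6

Derivation:
Leaves (nodes with no children): A, B, C, D, F, H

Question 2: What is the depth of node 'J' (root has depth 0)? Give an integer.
Path from root to J: G -> J
Depth = number of edges = 1

Answer: 1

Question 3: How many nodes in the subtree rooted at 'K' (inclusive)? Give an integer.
Answer: 2

Derivation:
Subtree rooted at K contains: H, K
Count = 2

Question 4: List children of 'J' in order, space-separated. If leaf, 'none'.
Node J's children (from adjacency): E, K, B, A

Answer: E K B A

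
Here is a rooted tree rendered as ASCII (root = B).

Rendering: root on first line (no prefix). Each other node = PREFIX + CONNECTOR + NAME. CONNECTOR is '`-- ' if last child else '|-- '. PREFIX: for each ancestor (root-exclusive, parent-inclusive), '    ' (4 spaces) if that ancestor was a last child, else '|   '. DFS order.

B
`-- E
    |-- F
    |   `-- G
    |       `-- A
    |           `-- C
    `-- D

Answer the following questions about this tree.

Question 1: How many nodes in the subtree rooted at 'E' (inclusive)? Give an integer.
Subtree rooted at E contains: A, C, D, E, F, G
Count = 6

Answer: 6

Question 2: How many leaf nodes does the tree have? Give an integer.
Leaves (nodes with no children): C, D

Answer: 2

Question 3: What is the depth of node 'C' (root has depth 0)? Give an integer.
Answer: 5

Derivation:
Path from root to C: B -> E -> F -> G -> A -> C
Depth = number of edges = 5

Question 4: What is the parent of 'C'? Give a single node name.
Scan adjacency: C appears as child of A

Answer: A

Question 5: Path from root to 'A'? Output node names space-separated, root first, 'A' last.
Answer: B E F G A

Derivation:
Walk down from root: B -> E -> F -> G -> A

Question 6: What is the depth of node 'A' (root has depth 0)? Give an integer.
Answer: 4

Derivation:
Path from root to A: B -> E -> F -> G -> A
Depth = number of edges = 4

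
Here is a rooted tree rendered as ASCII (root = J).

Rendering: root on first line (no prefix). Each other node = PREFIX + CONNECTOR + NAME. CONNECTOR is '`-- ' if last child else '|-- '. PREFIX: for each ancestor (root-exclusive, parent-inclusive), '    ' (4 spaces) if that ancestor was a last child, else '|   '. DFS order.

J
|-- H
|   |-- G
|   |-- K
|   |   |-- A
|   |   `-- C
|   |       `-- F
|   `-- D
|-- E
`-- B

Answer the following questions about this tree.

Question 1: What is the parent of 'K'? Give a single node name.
Answer: H

Derivation:
Scan adjacency: K appears as child of H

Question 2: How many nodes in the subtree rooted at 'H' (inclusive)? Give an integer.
Answer: 7

Derivation:
Subtree rooted at H contains: A, C, D, F, G, H, K
Count = 7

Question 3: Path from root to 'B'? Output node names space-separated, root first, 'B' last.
Answer: J B

Derivation:
Walk down from root: J -> B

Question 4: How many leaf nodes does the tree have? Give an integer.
Answer: 6

Derivation:
Leaves (nodes with no children): A, B, D, E, F, G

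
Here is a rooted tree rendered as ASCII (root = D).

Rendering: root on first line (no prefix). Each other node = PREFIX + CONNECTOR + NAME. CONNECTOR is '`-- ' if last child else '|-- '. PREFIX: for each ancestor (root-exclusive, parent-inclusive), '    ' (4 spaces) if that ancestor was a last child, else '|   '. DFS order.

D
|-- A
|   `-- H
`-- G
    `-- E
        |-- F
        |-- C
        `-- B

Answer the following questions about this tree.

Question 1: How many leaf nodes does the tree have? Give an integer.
Leaves (nodes with no children): B, C, F, H

Answer: 4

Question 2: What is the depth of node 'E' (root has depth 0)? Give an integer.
Answer: 2

Derivation:
Path from root to E: D -> G -> E
Depth = number of edges = 2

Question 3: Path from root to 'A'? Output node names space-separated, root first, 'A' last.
Walk down from root: D -> A

Answer: D A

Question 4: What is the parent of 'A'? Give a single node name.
Answer: D

Derivation:
Scan adjacency: A appears as child of D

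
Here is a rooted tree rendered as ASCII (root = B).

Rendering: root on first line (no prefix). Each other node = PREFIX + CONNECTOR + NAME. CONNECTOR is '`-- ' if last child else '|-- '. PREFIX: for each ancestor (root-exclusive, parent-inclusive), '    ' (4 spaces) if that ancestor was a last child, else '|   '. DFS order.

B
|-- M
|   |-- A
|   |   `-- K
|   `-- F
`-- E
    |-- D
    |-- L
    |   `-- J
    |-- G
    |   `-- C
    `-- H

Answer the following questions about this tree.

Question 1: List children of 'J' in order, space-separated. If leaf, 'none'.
Node J's children (from adjacency): (leaf)

Answer: none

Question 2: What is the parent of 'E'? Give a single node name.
Scan adjacency: E appears as child of B

Answer: B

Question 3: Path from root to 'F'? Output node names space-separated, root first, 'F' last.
Answer: B M F

Derivation:
Walk down from root: B -> M -> F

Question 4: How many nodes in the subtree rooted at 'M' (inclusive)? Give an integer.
Answer: 4

Derivation:
Subtree rooted at M contains: A, F, K, M
Count = 4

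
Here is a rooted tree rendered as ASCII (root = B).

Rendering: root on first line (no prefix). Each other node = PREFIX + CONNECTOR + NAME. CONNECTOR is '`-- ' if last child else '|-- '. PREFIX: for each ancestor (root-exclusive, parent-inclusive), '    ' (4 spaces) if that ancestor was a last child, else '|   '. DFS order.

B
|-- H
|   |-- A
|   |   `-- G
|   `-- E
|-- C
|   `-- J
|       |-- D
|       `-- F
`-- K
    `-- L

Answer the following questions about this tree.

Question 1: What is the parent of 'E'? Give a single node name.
Scan adjacency: E appears as child of H

Answer: H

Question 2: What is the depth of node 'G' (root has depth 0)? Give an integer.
Path from root to G: B -> H -> A -> G
Depth = number of edges = 3

Answer: 3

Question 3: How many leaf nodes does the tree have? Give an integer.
Answer: 5

Derivation:
Leaves (nodes with no children): D, E, F, G, L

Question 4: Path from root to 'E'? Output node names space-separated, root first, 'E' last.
Answer: B H E

Derivation:
Walk down from root: B -> H -> E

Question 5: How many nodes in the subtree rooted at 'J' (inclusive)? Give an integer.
Answer: 3

Derivation:
Subtree rooted at J contains: D, F, J
Count = 3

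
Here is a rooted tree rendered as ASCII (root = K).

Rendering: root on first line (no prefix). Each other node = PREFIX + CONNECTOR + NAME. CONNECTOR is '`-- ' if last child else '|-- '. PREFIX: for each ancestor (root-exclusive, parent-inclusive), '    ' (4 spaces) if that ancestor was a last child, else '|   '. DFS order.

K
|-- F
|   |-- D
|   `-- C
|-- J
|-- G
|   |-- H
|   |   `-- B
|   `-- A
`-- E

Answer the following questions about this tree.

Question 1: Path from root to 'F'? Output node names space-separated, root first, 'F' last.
Walk down from root: K -> F

Answer: K F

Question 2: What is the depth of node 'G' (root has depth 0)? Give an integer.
Answer: 1

Derivation:
Path from root to G: K -> G
Depth = number of edges = 1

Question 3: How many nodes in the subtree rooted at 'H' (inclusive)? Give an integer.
Subtree rooted at H contains: B, H
Count = 2

Answer: 2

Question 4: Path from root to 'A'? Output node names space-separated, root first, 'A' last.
Answer: K G A

Derivation:
Walk down from root: K -> G -> A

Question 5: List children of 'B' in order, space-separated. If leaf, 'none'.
Answer: none

Derivation:
Node B's children (from adjacency): (leaf)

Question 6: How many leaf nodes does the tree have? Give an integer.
Leaves (nodes with no children): A, B, C, D, E, J

Answer: 6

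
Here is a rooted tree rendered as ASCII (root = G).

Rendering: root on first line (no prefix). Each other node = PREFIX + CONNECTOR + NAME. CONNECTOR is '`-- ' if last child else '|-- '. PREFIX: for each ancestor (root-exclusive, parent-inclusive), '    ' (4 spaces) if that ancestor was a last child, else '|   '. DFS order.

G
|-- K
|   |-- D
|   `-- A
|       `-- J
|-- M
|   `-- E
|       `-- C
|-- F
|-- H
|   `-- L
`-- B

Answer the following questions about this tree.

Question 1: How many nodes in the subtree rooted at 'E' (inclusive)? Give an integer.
Answer: 2

Derivation:
Subtree rooted at E contains: C, E
Count = 2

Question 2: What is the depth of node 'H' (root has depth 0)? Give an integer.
Path from root to H: G -> H
Depth = number of edges = 1

Answer: 1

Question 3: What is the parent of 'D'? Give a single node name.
Scan adjacency: D appears as child of K

Answer: K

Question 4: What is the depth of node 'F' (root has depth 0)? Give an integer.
Answer: 1

Derivation:
Path from root to F: G -> F
Depth = number of edges = 1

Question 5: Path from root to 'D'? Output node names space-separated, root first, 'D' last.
Answer: G K D

Derivation:
Walk down from root: G -> K -> D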